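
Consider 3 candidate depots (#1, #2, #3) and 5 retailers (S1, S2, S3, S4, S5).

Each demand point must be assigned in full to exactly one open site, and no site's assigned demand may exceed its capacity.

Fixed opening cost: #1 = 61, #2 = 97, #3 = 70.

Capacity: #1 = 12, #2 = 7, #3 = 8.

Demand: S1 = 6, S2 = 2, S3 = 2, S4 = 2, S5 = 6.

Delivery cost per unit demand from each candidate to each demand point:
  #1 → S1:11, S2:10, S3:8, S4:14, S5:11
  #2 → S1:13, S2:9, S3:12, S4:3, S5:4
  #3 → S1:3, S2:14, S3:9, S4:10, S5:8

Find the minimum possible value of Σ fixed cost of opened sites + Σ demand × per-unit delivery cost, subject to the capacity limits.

Open {#1, #3}; cheapest assignment that respects the capacities:
  #1 (cap 12, load 10): S2, S3, S5 — cost 2×10 + 2×8 + 6×11 = 102
  #3 (cap 8, load 8): S1, S4 — cost 6×3 + 2×10 = 38
  Shipping 140, fixed 131 → total 271.
  Any other capacity-feasible assignment to {#1, #3} ships for at least 140.
Compare {#1, #2}: its best feasible assignment gives total 312.
Compare {#1, #2, #3}: its best feasible assignment gives total 326.
Every other set of open sites that can feasibly serve all demand totals ≥ 312 even under its best assignment. Minimum: 271.

271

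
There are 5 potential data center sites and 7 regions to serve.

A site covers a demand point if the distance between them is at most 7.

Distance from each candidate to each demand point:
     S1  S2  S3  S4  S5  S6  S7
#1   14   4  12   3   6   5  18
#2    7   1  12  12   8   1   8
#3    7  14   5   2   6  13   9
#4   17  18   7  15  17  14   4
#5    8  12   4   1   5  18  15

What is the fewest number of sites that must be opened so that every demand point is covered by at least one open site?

Coverage sets (demand points within 7 of each site):
  #1: {S2, S4, S5, S6}
  #2: {S1, S2, S6}
  #3: {S1, S3, S4, S5}
  #4: {S3, S7}
  #5: {S3, S4, S5}
No 2 sites suffice: every size-2 union leaves at least one demand point uncovered.
But {#1, #2, #4} covers everything, so the minimum is 3.

3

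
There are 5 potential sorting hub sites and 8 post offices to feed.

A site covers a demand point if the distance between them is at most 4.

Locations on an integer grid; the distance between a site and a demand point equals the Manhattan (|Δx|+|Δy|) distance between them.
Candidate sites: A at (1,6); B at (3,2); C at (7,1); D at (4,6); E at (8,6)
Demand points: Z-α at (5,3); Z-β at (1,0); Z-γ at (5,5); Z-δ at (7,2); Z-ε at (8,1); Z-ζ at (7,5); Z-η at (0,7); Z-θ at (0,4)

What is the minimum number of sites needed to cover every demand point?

4

Coverage sets (demand points within 4 of each site):
  A: {Z-η, Z-θ}
  B: {Z-α, Z-β, Z-δ}
  C: {Z-α, Z-δ, Z-ε, Z-ζ}
  D: {Z-α, Z-γ, Z-ζ}
  E: {Z-γ, Z-ζ}
No 3 sites suffice: every size-3 union leaves at least one demand point uncovered.
But {A, B, C, D} covers everything, so the minimum is 4.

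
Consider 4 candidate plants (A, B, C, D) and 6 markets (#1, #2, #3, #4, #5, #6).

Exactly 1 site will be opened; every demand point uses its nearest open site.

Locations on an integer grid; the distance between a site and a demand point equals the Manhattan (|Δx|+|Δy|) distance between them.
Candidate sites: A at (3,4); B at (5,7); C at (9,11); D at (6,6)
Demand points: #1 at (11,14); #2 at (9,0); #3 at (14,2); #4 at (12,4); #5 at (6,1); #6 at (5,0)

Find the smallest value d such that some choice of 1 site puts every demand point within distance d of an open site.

13

Open {D}.
  Farthest demand point is #1 at distance 13 (to D); all others are ≤ 13.
With {B} the worst case is 14.
With {C} the worst case is 15.
No size-1 selection achieves below 13.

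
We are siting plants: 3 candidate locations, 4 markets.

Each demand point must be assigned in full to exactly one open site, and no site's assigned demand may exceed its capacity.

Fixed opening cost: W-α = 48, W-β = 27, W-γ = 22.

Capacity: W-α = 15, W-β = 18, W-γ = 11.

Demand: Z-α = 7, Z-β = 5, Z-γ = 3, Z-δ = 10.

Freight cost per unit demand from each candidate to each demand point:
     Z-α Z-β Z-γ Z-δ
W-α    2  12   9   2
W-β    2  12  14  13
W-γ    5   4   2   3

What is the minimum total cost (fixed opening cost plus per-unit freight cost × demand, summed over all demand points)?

157

Open {W-α, W-β, W-γ}; cheapest assignment that respects the capacities:
  W-α (cap 15, load 10): Z-δ — cost 10×2 = 20
  W-β (cap 18, load 7): Z-α — cost 7×2 = 14
  W-γ (cap 11, load 8): Z-β, Z-γ — cost 5×4 + 3×2 = 26
  Shipping 60, fixed 97 → total 157.
  Any other capacity-feasible assignment to {W-α, W-β, W-γ} ships for at least 60.
Compare {W-α, W-γ}: its best feasible assignment gives total 191.
Compare {W-β, W-γ}: its best feasible assignment gives total 195.
Every other set of open sites that can feasibly serve all demand totals ≥ 191 even under its best assignment. Minimum: 157.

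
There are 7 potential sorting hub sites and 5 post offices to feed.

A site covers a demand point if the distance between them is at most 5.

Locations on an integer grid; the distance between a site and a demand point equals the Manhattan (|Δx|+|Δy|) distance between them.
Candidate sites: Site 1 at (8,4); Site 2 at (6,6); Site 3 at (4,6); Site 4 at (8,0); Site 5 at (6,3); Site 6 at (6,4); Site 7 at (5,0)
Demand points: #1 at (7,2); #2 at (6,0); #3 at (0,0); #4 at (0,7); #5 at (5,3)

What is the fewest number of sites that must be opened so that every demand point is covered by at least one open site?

2

Coverage sets (demand points within 5 of each site):
  Site 1: {#1, #5}
  Site 2: {#1, #5}
  Site 3: {#4, #5}
  Site 4: {#1, #2}
  Site 5: {#1, #2, #5}
  Site 6: {#1, #2, #5}
  Site 7: {#1, #2, #3, #5}
No single site covers all 5 demand points.
But {Site 3, Site 7} covers everything, so the minimum is 2.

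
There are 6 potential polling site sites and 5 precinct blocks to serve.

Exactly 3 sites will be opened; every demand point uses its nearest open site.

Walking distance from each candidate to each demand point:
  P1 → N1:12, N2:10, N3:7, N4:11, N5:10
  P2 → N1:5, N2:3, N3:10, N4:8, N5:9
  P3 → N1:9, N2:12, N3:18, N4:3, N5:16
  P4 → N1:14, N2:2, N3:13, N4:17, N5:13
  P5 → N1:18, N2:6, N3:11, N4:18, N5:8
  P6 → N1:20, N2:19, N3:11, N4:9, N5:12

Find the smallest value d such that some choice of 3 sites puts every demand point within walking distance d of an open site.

Open {P1, P2, P5}.
  Farthest demand point is N4 at walking distance 8 (to P2); all others are ≤ 8.
With {P1, P2, P3} the worst case is 9.
With {P1, P2, P4} the worst case is 9.
No size-3 selection achieves below 8.

8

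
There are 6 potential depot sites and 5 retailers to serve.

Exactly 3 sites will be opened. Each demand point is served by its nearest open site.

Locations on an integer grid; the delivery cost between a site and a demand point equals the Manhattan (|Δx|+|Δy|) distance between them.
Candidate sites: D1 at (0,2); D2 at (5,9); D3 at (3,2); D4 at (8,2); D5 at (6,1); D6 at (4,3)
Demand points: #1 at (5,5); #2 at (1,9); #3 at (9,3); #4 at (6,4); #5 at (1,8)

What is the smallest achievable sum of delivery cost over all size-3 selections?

17

Open {D2, D4, D6}.
  #1→D6 3, #2→D2 4, #3→D4 2, #4→D6 3, #5→D2 5  ⇒ total 17.
Compare {D2, D4, D5}: total 18.
Compare {D1, D2, D4}: total 19.
No size-3 selection does better; minimum is 17.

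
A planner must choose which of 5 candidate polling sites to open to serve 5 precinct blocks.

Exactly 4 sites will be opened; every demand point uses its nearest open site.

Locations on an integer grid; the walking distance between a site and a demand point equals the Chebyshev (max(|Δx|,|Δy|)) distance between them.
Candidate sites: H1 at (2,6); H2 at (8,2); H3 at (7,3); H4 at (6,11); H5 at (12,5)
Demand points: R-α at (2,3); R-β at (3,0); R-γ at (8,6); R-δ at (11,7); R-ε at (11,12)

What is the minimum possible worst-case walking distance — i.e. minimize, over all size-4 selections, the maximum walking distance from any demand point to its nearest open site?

Open {H1, H2, H3, H4}.
  Farthest demand point is R-ε at walking distance 5 (to H4); all others are ≤ 5.
With {H1, H2, H4, H5} the worst case is 5.
With {H1, H3, H4, H5} the worst case is 5.
No size-4 selection achieves below 5.

5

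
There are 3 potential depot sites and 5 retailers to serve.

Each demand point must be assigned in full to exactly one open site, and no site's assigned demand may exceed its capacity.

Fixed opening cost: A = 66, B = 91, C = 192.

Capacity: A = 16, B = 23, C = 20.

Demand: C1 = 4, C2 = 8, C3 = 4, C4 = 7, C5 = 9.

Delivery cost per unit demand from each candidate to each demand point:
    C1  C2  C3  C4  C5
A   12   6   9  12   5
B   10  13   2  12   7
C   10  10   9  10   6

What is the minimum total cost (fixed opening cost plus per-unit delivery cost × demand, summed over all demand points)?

Open {A, B}; cheapest assignment that respects the capacities:
  A (cap 16, load 15): C2, C4 — cost 8×6 + 7×12 = 132
  B (cap 23, load 17): C1, C3, C5 — cost 4×10 + 4×2 + 9×7 = 111
  Shipping 243, fixed 157 → total 400.
  Any other capacity-feasible assignment to {A, B} ships for at least 243.
Compare {A, C}: its best feasible assignment gives total 506.
Compare {B, C}: its best feasible assignment gives total 544.
Every other set of open sites that can feasibly serve all demand totals ≥ 506 even under its best assignment. Minimum: 400.

400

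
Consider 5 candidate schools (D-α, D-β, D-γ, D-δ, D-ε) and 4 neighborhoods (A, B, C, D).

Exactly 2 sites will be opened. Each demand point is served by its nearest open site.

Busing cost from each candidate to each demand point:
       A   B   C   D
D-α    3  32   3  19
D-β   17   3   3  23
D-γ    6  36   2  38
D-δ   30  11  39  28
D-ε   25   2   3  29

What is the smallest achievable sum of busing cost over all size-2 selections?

Open {D-α, D-ε}.
  A→D-α 3, B→D-ε 2, C→D-α 3, D→D-α 19  ⇒ total 27.
Compare {D-α, D-β}: total 28.
Compare {D-β, D-γ}: total 34.
No size-2 selection does better; minimum is 27.

27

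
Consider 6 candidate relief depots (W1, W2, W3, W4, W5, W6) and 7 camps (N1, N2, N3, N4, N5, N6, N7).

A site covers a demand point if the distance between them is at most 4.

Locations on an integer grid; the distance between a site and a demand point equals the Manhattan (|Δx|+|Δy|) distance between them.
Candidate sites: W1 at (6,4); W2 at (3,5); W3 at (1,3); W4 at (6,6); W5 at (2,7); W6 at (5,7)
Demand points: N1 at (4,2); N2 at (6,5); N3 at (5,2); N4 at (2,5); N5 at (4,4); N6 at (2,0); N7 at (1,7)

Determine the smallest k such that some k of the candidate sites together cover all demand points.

Coverage sets (demand points within 4 of each site):
  W1: {N1, N2, N3, N5}
  W2: {N1, N2, N4, N5, N7}
  W3: {N1, N4, N5, N6, N7}
  W4: {N2, N5}
  W5: {N4, N7}
  W6: {N2, N5, N7}
No single site covers all 7 demand points.
But {W1, W3} covers everything, so the minimum is 2.

2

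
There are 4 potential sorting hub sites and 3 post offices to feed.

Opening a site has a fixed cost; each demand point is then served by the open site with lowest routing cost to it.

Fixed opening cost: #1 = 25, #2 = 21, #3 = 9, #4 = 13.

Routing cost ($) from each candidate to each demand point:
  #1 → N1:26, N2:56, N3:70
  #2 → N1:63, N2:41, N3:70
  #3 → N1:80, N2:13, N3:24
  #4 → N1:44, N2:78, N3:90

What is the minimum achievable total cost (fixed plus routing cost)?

97

Open {#1, #3}: assign each demand point to its cheapest open site.
  N1→#1 26, N2→#3 13, N3→#3 24
  routing cost 63, fixed 34 → total 97.
Compare {#3, #4}: routing cost 81 + fixed 22 = 103.
Compare {#1, #3, #4}: routing cost 63 + fixed 47 = 110.
Compare {#1, #2, #3}: routing cost 63 + fixed 55 = 118.
All other subsets cost ≥ 103. Minimum total cost: 97.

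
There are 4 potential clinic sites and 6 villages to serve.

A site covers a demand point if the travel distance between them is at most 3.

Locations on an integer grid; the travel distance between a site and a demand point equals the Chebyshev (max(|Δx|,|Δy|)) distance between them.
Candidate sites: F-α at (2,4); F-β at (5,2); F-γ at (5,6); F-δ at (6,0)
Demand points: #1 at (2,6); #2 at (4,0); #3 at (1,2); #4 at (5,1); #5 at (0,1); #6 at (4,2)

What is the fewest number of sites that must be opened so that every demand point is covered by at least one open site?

Coverage sets (demand points within 3 of each site):
  F-α: {#1, #3, #4, #5, #6}
  F-β: {#2, #4, #6}
  F-γ: {#1}
  F-δ: {#2, #4, #6}
No single site covers all 6 demand points.
But {F-α, F-β} covers everything, so the minimum is 2.

2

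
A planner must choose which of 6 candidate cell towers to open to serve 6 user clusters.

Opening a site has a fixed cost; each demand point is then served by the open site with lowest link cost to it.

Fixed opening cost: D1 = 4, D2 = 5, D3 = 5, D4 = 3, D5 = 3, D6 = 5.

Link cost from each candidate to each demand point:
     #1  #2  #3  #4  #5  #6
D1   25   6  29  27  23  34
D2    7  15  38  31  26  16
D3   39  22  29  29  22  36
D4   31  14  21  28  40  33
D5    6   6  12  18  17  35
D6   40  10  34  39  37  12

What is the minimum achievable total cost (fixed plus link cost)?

79

Open {D5, D6}: assign each demand point to its cheapest open site.
  #1→D5 6, #2→D5 6, #3→D5 12, #4→D5 18, #5→D5 17, #6→D6 12
  link cost 71, fixed 8 → total 79.
Compare {D4, D5, D6}: link cost 71 + fixed 11 = 82.
Compare {D2, D5}: link cost 75 + fixed 8 = 83.
Compare {D1, D5, D6}: link cost 71 + fixed 12 = 83.
All other subsets cost ≥ 82. Minimum total cost: 79.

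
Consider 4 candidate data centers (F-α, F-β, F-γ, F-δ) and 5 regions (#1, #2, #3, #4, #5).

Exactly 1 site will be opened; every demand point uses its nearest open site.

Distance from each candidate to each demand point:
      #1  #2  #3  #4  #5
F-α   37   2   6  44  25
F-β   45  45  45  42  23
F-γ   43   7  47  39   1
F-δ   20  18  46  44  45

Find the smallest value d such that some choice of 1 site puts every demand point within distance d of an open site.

Open {F-α}.
  Farthest demand point is #4 at distance 44 (to F-α); all others are ≤ 44.
With {F-β} the worst case is 45.
With {F-δ} the worst case is 46.
No size-1 selection achieves below 44.

44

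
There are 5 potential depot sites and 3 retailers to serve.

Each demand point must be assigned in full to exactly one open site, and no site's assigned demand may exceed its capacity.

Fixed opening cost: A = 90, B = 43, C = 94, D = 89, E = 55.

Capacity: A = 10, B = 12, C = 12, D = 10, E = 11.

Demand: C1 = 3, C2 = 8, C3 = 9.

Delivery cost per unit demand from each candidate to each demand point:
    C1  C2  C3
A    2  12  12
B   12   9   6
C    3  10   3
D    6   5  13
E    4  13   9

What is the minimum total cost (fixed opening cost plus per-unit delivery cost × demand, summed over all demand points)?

245

Open {B, C}; cheapest assignment that respects the capacities:
  B (cap 12, load 8): C2 — cost 8×9 = 72
  C (cap 12, load 12): C1, C3 — cost 3×3 + 9×3 = 36
  Shipping 108, fixed 137 → total 245.
  Any other capacity-feasible assignment to {B, C} ships for at least 108.
Compare {C, D}: its best feasible assignment gives total 259.
Compare {B, D}: its best feasible assignment gives total 262.
Every other set of open sites that can feasibly serve all demand totals ≥ 259 even under its best assignment. Minimum: 245.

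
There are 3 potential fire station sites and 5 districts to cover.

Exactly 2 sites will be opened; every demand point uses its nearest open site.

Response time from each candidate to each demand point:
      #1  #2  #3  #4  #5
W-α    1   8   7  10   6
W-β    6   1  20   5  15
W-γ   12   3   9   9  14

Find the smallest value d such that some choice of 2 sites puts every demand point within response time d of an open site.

7

Open {W-α, W-β}.
  Farthest demand point is #3 at response time 7 (to W-α); all others are ≤ 7.
With {W-α, W-γ} the worst case is 9.
With {W-β, W-γ} the worst case is 14.
No size-2 selection achieves below 7.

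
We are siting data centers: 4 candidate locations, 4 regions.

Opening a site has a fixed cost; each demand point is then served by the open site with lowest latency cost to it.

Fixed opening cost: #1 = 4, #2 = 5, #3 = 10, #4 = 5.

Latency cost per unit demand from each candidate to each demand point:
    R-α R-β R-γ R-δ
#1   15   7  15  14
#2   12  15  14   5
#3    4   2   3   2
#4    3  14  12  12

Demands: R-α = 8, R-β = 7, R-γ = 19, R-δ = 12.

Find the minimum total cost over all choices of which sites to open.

134

Open {#3, #4}: assign each demand point to its cheapest open site.
  R-α→#4 8×3=24, R-β→#3 7×2=14, R-γ→#3 19×3=57, R-δ→#3 12×2=24
  latency cost 119, fixed 15 → total 134.
Compare {#3}: latency cost 127 + fixed 10 = 137.
Compare {#1, #3, #4}: latency cost 119 + fixed 19 = 138.
Compare {#2, #3, #4}: latency cost 119 + fixed 20 = 139.
All other subsets cost ≥ 137. Minimum total cost: 134.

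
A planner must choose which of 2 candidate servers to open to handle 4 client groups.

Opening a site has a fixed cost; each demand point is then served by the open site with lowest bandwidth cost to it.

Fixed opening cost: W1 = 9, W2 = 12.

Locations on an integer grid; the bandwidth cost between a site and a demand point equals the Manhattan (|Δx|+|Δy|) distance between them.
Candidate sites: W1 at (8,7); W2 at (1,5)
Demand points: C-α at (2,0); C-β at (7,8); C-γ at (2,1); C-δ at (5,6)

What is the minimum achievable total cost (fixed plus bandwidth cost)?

Open {W2}: assign each demand point to its cheapest open site.
  C-α→W2 6, C-β→W2 9, C-γ→W2 5, C-δ→W2 5
  bandwidth cost 25, fixed 12 → total 37.
Compare {W1, W2}: bandwidth cost 17 + fixed 21 = 38.
Compare {W1}: bandwidth cost 31 + fixed 9 = 40.

37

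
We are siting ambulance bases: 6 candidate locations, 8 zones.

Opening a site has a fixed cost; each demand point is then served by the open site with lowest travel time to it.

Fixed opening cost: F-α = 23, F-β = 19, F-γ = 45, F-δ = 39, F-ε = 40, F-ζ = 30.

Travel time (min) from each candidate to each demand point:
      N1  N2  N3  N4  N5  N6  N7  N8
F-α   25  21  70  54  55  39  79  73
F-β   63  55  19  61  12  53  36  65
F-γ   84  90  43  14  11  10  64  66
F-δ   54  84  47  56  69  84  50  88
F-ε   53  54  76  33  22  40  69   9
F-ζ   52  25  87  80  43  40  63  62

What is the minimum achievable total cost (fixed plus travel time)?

272

Open {F-α, F-β, F-γ, F-ε}: assign each demand point to its cheapest open site.
  N1→F-α 25, N2→F-α 21, N3→F-β 19, N4→F-γ 14, N5→F-γ 11, N6→F-γ 10, N7→F-β 36, N8→F-ε 9
  travel time 145, fixed 127 → total 272.
Compare {F-α, F-β, F-ε}: travel time 194 + fixed 82 = 276.
Compare {F-α, F-β, F-γ}: travel time 201 + fixed 87 = 288.
Compare {F-α, F-β, F-γ, F-ε, F-ζ}: travel time 145 + fixed 157 = 302.
All other subsets cost ≥ 276. Minimum total cost: 272.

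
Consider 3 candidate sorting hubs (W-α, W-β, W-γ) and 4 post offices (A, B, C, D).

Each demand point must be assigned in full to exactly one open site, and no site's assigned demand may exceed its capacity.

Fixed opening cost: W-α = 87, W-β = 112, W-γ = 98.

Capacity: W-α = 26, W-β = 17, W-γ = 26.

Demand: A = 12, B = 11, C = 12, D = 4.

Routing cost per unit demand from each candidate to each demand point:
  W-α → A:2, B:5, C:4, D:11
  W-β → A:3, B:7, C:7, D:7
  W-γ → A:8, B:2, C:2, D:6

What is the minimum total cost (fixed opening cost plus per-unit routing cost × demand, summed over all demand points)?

Open {W-α, W-γ}; cheapest assignment that respects the capacities:
  W-α (cap 26, load 16): A, D — cost 12×2 + 4×11 = 68
  W-γ (cap 26, load 23): B, C — cost 11×2 + 12×2 = 46
  Shipping 114, fixed 185 → total 299.
  Any other capacity-feasible assignment to {W-α, W-γ} ships for at least 114.
Compare {W-β, W-γ}: its best feasible assignment gives total 320.
Compare {W-α, W-β}: its best feasible assignment gives total 366.
Every other set of open sites that can feasibly serve all demand totals ≥ 320 even under its best assignment. Minimum: 299.

299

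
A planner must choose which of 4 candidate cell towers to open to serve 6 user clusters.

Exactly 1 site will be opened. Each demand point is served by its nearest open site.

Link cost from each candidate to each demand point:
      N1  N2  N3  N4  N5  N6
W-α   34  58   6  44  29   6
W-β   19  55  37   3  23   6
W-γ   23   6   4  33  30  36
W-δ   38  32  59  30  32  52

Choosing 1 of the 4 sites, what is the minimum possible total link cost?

Open {W-γ}.
  N1→W-γ 23, N2→W-γ 6, N3→W-γ 4, N4→W-γ 33, N5→W-γ 30, N6→W-γ 36  ⇒ total 132.
Compare {W-β}: total 143.
Compare {W-α}: total 177.
No size-1 selection does better; minimum is 132.

132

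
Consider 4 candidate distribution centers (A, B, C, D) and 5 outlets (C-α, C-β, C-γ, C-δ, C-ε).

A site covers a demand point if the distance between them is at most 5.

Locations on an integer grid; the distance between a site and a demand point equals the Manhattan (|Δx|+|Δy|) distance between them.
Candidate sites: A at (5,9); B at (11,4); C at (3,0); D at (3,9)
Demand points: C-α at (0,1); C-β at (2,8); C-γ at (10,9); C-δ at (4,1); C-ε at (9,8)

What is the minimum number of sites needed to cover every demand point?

Coverage sets (demand points within 5 of each site):
  A: {C-β, C-γ, C-ε}
  B: {}
  C: {C-α, C-δ}
  D: {C-β}
No single site covers all 5 demand points.
But {A, C} covers everything, so the minimum is 2.

2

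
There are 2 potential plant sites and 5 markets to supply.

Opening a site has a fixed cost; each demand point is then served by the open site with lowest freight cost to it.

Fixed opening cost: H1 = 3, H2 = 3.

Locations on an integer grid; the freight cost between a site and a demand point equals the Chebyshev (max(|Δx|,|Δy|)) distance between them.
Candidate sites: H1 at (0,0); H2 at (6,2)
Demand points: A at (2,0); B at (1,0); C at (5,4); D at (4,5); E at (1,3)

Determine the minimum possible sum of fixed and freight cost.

Open {H1, H2}: assign each demand point to its cheapest open site.
  A→H1 2, B→H1 1, C→H2 2, D→H2 3, E→H1 3
  freight cost 11, fixed 6 → total 17.
Compare {H1}: freight cost 16 + fixed 3 = 19.
Compare {H2}: freight cost 19 + fixed 3 = 22.

17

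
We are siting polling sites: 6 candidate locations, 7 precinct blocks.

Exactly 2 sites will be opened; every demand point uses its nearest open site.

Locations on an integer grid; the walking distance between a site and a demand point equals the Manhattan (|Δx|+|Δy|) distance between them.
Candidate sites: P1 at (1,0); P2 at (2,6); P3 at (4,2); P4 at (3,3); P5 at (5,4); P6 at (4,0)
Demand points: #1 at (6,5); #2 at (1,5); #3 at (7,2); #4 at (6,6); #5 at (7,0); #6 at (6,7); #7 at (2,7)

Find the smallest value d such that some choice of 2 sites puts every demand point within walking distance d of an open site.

Open {P2, P3}.
  Farthest demand point is #1 at walking distance 5 (to P2); all others are ≤ 5.
With {P2, P6} the worst case is 5.
With {P1, P5} the worst case is 6.
No size-2 selection achieves below 5.

5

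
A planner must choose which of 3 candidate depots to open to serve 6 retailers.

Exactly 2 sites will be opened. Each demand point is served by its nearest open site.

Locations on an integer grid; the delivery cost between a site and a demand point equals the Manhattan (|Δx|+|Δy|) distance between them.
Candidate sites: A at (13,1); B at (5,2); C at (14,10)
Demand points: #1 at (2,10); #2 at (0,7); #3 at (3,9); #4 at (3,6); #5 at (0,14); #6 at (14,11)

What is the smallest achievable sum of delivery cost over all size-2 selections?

Open {B, C}.
  #1→B 11, #2→B 10, #3→B 9, #4→B 6, #5→B 17, #6→C 1  ⇒ total 54.
Compare {A, B}: total 64.
Compare {A, C}: total 75.

54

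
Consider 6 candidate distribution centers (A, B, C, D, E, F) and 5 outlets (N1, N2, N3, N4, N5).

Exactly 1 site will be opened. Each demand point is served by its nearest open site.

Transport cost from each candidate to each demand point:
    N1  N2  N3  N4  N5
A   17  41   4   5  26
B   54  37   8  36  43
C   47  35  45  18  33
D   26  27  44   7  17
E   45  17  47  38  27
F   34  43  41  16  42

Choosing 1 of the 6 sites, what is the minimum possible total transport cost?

93

Open {A}.
  N1→A 17, N2→A 41, N3→A 4, N4→A 5, N5→A 26  ⇒ total 93.
Compare {D}: total 121.
Compare {E}: total 174.
No size-1 selection does better; minimum is 93.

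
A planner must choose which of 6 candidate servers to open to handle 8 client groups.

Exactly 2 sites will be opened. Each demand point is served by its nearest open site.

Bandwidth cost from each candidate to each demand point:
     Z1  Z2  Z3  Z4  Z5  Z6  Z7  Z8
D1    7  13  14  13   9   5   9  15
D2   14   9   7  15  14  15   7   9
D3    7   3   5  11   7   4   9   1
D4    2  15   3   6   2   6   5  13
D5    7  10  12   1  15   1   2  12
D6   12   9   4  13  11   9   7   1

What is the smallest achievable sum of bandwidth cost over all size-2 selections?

26

Open {D3, D4}.
  Z1→D4 2, Z2→D3 3, Z3→D4 3, Z4→D4 6, Z5→D4 2, Z6→D3 4, Z7→D4 5, Z8→D3 1  ⇒ total 26.
Compare {D3, D5}: total 27.
Compare {D4, D5}: total 33.
No size-2 selection does better; minimum is 26.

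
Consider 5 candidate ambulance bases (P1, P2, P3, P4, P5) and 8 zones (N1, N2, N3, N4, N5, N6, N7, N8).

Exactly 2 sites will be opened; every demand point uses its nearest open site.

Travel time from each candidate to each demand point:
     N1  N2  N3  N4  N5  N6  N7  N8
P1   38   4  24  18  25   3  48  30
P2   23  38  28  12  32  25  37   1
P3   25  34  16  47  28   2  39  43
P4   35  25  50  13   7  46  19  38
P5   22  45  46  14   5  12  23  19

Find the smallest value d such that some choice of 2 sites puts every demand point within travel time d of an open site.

24

Open {P1, P5}.
  Farthest demand point is N3 at travel time 24 (to P1); all others are ≤ 24.
With {P2, P4} the worst case is 28.
With {P3, P5} the worst case is 34.
No size-2 selection achieves below 24.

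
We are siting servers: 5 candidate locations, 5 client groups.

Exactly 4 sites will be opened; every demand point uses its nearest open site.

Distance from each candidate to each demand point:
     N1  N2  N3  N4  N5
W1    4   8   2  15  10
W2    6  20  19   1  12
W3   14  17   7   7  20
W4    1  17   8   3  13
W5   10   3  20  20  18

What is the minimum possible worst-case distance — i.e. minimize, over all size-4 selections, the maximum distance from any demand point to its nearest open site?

10

Open {W1, W2, W3, W4}.
  Farthest demand point is N5 at distance 10 (to W1); all others are ≤ 10.
With {W1, W2, W3, W5} the worst case is 10.
With {W1, W2, W4, W5} the worst case is 10.
No size-4 selection achieves below 10.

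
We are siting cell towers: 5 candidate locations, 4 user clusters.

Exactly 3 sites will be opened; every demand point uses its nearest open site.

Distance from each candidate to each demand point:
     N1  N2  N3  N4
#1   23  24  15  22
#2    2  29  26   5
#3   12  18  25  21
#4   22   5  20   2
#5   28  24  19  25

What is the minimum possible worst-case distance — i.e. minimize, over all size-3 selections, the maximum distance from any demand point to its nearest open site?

15

Open {#1, #2, #4}.
  Farthest demand point is N3 at distance 15 (to #1); all others are ≤ 15.
With {#1, #3, #4} the worst case is 15.
With {#1, #2, #3} the worst case is 18.
No size-3 selection achieves below 15.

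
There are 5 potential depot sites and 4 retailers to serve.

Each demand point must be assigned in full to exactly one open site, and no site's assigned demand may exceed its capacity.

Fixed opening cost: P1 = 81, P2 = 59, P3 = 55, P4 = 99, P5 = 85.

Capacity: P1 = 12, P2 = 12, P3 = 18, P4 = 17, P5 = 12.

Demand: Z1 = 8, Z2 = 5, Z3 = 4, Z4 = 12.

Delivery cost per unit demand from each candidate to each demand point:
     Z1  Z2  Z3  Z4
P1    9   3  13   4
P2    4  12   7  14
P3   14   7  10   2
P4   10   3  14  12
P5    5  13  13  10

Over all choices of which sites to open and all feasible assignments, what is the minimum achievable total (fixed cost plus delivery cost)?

233

Open {P2, P3}; cheapest assignment that respects the capacities:
  P2 (cap 12, load 12): Z1, Z3 — cost 8×4 + 4×7 = 60
  P3 (cap 18, load 17): Z2, Z4 — cost 5×7 + 12×2 = 59
  Shipping 119, fixed 114 → total 233.
  Any other capacity-feasible assignment to {P2, P3} ships for at least 119.
Compare {P3, P5}: its best feasible assignment gives total 291.
Compare {P1, P2, P3}: its best feasible assignment gives total 294.
Every other set of open sites that can feasibly serve all demand totals ≥ 291 even under its best assignment. Minimum: 233.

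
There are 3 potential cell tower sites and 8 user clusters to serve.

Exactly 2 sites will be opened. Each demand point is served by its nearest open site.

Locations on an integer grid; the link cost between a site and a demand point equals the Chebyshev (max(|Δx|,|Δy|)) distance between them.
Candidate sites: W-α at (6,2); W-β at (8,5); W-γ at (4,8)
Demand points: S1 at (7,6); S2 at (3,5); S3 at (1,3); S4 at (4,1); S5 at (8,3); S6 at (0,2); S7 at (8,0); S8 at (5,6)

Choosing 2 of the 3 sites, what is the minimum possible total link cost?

24

Open {W-α, W-β}.
  S1→W-β 1, S2→W-α 3, S3→W-α 5, S4→W-α 2, S5→W-α 2, S6→W-α 6, S7→W-α 2, S8→W-β 3  ⇒ total 24.
Compare {W-α, W-γ}: total 25.
Compare {W-β, W-γ}: total 28.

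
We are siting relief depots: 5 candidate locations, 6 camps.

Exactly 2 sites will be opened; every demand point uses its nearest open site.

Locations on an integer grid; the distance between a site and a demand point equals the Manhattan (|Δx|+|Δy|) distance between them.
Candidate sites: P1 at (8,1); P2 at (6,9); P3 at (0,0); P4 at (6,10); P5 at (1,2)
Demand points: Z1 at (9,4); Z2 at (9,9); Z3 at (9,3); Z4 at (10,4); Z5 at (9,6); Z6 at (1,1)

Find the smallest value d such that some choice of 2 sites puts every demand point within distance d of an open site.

7

Open {P1, P2}.
  Farthest demand point is Z6 at distance 7 (to P1); all others are ≤ 7.
With {P1, P4} the worst case is 7.
With {P1, P3} the worst case is 9.
No size-2 selection achieves below 7.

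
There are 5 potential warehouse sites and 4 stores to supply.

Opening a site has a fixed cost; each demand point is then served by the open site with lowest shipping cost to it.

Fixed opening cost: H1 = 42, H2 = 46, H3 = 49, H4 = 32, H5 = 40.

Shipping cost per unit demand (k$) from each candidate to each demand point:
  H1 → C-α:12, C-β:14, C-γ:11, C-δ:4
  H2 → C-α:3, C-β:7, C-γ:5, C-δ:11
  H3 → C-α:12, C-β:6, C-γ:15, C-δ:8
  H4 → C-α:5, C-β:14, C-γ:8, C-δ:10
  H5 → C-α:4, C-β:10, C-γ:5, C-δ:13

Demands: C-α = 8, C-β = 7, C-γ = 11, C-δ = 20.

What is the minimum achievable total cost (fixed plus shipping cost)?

Open {H1, H2}: assign each demand point to its cheapest open site.
  C-α→H2 8×3=24, C-β→H2 7×7=49, C-γ→H2 11×5=55, C-δ→H1 20×4=80
  shipping cost 208, fixed 88 → total 296.
Compare {H1, H5}: shipping cost 237 + fixed 82 = 319.
Compare {H1, H2, H4}: shipping cost 208 + fixed 120 = 328.
Compare {H1, H2, H5}: shipping cost 208 + fixed 128 = 336.
All other subsets cost ≥ 319. Minimum total cost: 296.

296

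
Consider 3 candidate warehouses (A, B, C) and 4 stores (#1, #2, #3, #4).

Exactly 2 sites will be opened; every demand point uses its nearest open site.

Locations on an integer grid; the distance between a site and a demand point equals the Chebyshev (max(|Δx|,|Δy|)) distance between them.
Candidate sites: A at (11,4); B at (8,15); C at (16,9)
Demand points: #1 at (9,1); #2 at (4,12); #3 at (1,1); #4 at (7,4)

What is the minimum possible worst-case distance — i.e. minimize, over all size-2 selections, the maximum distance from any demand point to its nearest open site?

Open {A, B}.
  Farthest demand point is #3 at distance 10 (to A); all others are ≤ 10.
With {A, C} the worst case is 10.
With {B, C} the worst case is 14.
No size-2 selection achieves below 10.

10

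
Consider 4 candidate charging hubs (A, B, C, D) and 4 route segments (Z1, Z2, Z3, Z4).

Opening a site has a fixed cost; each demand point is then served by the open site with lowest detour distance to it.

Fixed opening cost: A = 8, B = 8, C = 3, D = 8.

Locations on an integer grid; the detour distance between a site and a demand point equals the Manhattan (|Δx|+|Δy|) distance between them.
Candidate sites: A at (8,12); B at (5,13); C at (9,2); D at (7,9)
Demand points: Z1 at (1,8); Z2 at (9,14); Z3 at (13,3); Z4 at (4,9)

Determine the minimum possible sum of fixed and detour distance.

33

Open {C, D}: assign each demand point to its cheapest open site.
  Z1→D 7, Z2→D 7, Z3→C 5, Z4→D 3
  detour distance 22, fixed 11 → total 33.
Compare {B, C}: detour distance 24 + fixed 11 = 35.
Compare {D}: detour distance 29 + fixed 8 = 37.
Compare {A, C}: detour distance 26 + fixed 11 = 37.
All other subsets cost ≥ 35. Minimum total cost: 33.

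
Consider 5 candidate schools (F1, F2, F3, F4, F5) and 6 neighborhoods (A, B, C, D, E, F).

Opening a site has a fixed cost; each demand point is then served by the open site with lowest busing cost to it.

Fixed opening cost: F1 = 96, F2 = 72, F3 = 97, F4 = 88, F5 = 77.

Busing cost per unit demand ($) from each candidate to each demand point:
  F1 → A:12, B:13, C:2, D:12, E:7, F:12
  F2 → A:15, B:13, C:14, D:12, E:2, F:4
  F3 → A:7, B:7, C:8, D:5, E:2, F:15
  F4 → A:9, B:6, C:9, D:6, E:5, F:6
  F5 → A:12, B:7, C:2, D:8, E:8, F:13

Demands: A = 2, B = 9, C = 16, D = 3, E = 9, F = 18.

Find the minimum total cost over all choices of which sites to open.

Open {F2, F5}: assign each demand point to its cheapest open site.
  A→F5 2×12=24, B→F5 9×7=63, C→F5 16×2=32, D→F5 3×8=24, E→F2 9×2=18, F→F2 18×4=72
  busing cost 233, fixed 149 → total 382.
Compare {F4, F5}: busing cost 275 + fixed 165 = 440.
Compare {F2, F4, F5}: busing cost 212 + fixed 237 = 449.
Compare {F1, F4}: busing cost 275 + fixed 184 = 459.
All other subsets cost ≥ 440. Minimum total cost: 382.

382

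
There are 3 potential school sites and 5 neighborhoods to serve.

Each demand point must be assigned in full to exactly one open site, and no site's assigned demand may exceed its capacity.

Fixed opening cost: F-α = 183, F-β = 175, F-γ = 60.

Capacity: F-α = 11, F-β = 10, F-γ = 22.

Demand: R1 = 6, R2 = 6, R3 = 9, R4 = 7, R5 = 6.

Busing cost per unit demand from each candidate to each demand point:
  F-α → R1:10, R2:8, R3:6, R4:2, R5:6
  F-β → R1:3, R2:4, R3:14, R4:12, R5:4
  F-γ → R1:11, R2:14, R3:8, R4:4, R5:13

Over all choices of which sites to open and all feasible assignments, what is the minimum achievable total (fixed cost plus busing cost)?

644

Open {F-α, F-β, F-γ}; cheapest assignment that respects the capacities:
  F-α (cap 11, load 6): R5 — cost 6×6 = 36
  F-β (cap 10, load 6): R2 — cost 6×4 = 24
  F-γ (cap 22, load 22): R1, R3, R4 — cost 6×11 + 9×8 + 7×4 = 166
  Shipping 226, fixed 418 → total 644.
  Any other capacity-feasible assignment to {F-α, F-β, F-γ} ships for at least 226.
Total demand is 34 and no other set of sites has combined capacity ≥ 34, so {F-α, F-β, F-γ} is the only feasible choice of open sites. Minimum: 644.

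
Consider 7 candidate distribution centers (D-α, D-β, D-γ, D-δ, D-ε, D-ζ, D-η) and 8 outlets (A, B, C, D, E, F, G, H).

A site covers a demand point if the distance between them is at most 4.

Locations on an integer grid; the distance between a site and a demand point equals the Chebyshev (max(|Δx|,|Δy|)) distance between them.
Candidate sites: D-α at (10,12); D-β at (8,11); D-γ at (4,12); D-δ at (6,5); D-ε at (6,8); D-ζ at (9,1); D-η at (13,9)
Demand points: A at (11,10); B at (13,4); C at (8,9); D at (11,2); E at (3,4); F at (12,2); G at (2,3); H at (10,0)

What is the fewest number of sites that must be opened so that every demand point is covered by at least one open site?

Coverage sets (demand points within 4 of each site):
  D-α: {A, C}
  D-β: {A, C}
  D-γ: {C}
  D-δ: {C, E, G}
  D-ε: {C, E}
  D-ζ: {B, D, F, H}
  D-η: {A}
No 2 sites suffice: every size-2 union leaves at least one demand point uncovered.
But {D-α, D-δ, D-ζ} covers everything, so the minimum is 3.

3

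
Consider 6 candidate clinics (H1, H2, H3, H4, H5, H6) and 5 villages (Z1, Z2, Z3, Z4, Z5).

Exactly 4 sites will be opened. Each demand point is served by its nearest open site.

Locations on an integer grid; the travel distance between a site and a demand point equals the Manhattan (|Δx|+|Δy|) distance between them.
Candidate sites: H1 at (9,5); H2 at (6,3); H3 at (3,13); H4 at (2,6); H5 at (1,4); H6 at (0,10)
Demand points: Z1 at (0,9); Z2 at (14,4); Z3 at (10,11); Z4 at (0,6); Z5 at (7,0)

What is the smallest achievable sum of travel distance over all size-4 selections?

Open {H1, H2, H4, H6}.
  Z1→H6 1, Z2→H1 6, Z3→H1 7, Z4→H4 2, Z5→H2 4  ⇒ total 20.
Compare {H1, H2, H5, H6}: total 21.
Compare {H1, H2, H3, H6}: total 22.
No size-4 selection does better; minimum is 20.

20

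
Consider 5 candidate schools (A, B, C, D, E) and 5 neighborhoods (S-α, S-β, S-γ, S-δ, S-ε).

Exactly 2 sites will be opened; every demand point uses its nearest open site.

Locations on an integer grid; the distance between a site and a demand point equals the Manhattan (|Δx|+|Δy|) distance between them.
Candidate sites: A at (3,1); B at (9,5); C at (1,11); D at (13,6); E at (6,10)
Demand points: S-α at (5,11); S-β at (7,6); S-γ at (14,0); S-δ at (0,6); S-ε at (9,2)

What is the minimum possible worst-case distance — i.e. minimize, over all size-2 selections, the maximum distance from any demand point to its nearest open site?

Open {C, D}.
  Farthest demand point is S-ε at distance 8 (to D); all others are ≤ 8.
With {A, B} the worst case is 10.
With {B, C} the worst case is 10.
No size-2 selection achieves below 8.

8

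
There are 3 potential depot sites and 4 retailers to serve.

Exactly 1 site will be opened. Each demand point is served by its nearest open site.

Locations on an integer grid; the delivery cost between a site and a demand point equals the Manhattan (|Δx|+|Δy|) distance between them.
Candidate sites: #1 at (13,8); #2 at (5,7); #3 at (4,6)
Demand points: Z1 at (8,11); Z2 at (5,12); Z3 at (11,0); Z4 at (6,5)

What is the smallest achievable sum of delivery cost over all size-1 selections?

28

Open {#2}.
  Z1→#2 7, Z2→#2 5, Z3→#2 13, Z4→#2 3  ⇒ total 28.
Compare {#3}: total 32.
Compare {#1}: total 40.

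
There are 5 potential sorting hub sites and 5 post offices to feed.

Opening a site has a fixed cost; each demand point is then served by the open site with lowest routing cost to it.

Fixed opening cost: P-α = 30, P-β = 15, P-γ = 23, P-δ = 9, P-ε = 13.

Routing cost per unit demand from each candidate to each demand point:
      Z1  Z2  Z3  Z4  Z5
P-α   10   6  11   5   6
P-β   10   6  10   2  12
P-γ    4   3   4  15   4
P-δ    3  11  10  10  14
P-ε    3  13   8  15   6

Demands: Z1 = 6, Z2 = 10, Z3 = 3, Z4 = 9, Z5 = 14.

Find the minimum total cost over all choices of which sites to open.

178

Open {P-β, P-γ}: assign each demand point to its cheapest open site.
  Z1→P-γ 6×4=24, Z2→P-γ 10×3=30, Z3→P-γ 3×4=12, Z4→P-β 9×2=18, Z5→P-γ 14×4=56
  routing cost 140, fixed 38 → total 178.
Compare {P-β, P-γ, P-δ}: routing cost 134 + fixed 47 = 181.
Compare {P-β, P-γ, P-ε}: routing cost 134 + fixed 51 = 185.
Compare {P-β, P-γ, P-δ, P-ε}: routing cost 134 + fixed 60 = 194.
All other subsets cost ≥ 181. Minimum total cost: 178.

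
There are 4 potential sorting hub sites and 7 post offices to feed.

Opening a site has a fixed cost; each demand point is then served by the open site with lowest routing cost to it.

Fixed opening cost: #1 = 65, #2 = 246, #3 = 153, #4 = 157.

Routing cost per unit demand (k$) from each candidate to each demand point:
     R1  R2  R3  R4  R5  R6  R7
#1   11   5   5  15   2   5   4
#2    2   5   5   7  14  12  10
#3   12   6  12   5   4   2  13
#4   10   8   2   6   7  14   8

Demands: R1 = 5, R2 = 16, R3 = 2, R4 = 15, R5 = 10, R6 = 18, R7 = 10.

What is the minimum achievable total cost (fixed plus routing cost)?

Open {#1, #3}: assign each demand point to its cheapest open site.
  R1→#1 5×11=55, R2→#1 16×5=80, R3→#1 2×5=10, R4→#3 15×5=75, R5→#1 10×2=20, R6→#3 18×2=36, R7→#1 10×4=40
  routing cost 316, fixed 218 → total 534.
Compare {#1}: routing cost 520 + fixed 65 = 585.
Compare {#1, #4}: routing cost 374 + fixed 222 = 596.
Compare {#3}: routing cost 461 + fixed 153 = 614.
All other subsets cost ≥ 585. Minimum total cost: 534.

534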